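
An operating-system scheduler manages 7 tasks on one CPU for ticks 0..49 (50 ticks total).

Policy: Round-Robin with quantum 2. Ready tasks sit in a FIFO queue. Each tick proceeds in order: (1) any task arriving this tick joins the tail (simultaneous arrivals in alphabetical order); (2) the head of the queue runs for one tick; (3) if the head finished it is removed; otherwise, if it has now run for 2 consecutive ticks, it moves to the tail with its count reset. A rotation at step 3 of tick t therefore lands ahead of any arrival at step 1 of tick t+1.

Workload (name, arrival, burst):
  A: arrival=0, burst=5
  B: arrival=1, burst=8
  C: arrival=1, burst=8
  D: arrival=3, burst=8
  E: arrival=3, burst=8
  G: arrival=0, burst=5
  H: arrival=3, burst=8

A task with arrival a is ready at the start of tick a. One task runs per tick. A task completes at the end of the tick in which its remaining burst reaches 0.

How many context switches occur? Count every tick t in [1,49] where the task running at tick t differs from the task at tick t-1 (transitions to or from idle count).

t=0: queue=[A,G] q_used=0 → run A
t=1: queue=[A,G,B,C] q_used=1 → run A
t=2: queue=[G,B,C,A] q_used=0 → run G
t=3: queue=[G,B,C,A,D,E,H] q_used=1 → run G
t=4: queue=[B,C,A,D,E,H,G] q_used=0 → run B
t=5: queue=[B,C,A,D,E,H,G] q_used=1 → run B
t=6: queue=[C,A,D,E,H,G,B] q_used=0 → run C
t=7: queue=[C,A,D,E,H,G,B] q_used=1 → run C
t=8: queue=[A,D,E,H,G,B,C] q_used=0 → run A
t=9: queue=[A,D,E,H,G,B,C] q_used=1 → run A
t=10: queue=[D,E,H,G,B,C,A] q_used=0 → run D
t=11: queue=[D,E,H,G,B,C,A] q_used=1 → run D
t=12: queue=[E,H,G,B,C,A,D] q_used=0 → run E
t=13: queue=[E,H,G,B,C,A,D] q_used=1 → run E
t=14: queue=[H,G,B,C,A,D,E] q_used=0 → run H
t=15: queue=[H,G,B,C,A,D,E] q_used=1 → run H
t=16: queue=[G,B,C,A,D,E,H] q_used=0 → run G
t=17: queue=[G,B,C,A,D,E,H] q_used=1 → run G
t=18: queue=[B,C,A,D,E,H,G] q_used=0 → run B
t=19: queue=[B,C,A,D,E,H,G] q_used=1 → run B
t=20: queue=[C,A,D,E,H,G,B] q_used=0 → run C
t=21: queue=[C,A,D,E,H,G,B] q_used=1 → run C
t=22: queue=[A,D,E,H,G,B,C] q_used=0 → run A
t=23: queue=[D,E,H,G,B,C] q_used=0 → run D
t=24: queue=[D,E,H,G,B,C] q_used=1 → run D
t=25: queue=[E,H,G,B,C,D] q_used=0 → run E
t=26: queue=[E,H,G,B,C,D] q_used=1 → run E
t=27: queue=[H,G,B,C,D,E] q_used=0 → run H
t=28: queue=[H,G,B,C,D,E] q_used=1 → run H
t=29: queue=[G,B,C,D,E,H] q_used=0 → run G
t=30: queue=[B,C,D,E,H] q_used=0 → run B
t=31: queue=[B,C,D,E,H] q_used=1 → run B
t=32: queue=[C,D,E,H,B] q_used=0 → run C
t=33: queue=[C,D,E,H,B] q_used=1 → run C
t=34: queue=[D,E,H,B,C] q_used=0 → run D
t=35: queue=[D,E,H,B,C] q_used=1 → run D
t=36: queue=[E,H,B,C,D] q_used=0 → run E
t=37: queue=[E,H,B,C,D] q_used=1 → run E
t=38: queue=[H,B,C,D,E] q_used=0 → run H
t=39: queue=[H,B,C,D,E] q_used=1 → run H
t=40: queue=[B,C,D,E,H] q_used=0 → run B
t=41: queue=[B,C,D,E,H] q_used=1 → run B
t=42: queue=[C,D,E,H] q_used=0 → run C
t=43: queue=[C,D,E,H] q_used=1 → run C
t=44: queue=[D,E,H] q_used=0 → run D
t=45: queue=[D,E,H] q_used=1 → run D
t=46: queue=[E,H] q_used=0 → run E
t=47: queue=[E,H] q_used=1 → run E
t=48: queue=[H] q_used=0 → run H
t=49: queue=[H] q_used=1 → run H

context switches = 25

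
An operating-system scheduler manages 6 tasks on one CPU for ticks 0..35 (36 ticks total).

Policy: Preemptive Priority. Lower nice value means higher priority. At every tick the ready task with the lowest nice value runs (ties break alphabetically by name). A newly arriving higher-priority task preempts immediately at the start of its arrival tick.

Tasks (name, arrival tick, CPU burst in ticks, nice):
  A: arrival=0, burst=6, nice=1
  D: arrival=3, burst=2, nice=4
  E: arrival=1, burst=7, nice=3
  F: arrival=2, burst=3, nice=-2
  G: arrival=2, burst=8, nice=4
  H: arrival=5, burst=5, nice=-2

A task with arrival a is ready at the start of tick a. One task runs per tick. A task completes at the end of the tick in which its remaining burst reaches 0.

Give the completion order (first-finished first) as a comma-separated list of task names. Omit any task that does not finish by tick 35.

completion order = F, H, A, E, D, G

t=0: ready={A} → run A
t=1: ready={A,E} → run A
t=2: ready={A,E,F,G} → run F
t=3: ready={A,D,E,F,G} → run F
t=4: ready={A,D,E,F,G} → run F
t=5: ready={A,D,E,G,H} → run H
t=6: ready={A,D,E,G,H} → run H
t=7: ready={A,D,E,G,H} → run H
t=8: ready={A,D,E,G,H} → run H
t=9: ready={A,D,E,G,H} → run H
t=10: ready={A,D,E,G} → run A
t=11: ready={A,D,E,G} → run A
t=12: ready={A,D,E,G} → run A
t=13: ready={A,D,E,G} → run A
t=14: ready={D,E,G} → run E
t=15: ready={D,E,G} → run E
t=16: ready={D,E,G} → run E
t=17: ready={D,E,G} → run E
t=18: ready={D,E,G} → run E
t=19: ready={D,E,G} → run E
t=20: ready={D,E,G} → run E
t=21: ready={D,G} → run D
t=22: ready={D,G} → run D
t=23: ready={G} → run G
t=24: ready={G} → run G
t=25: ready={G} → run G
t=26: ready={G} → run G
t=27: ready={G} → run G
t=28: ready={G} → run G
t=29: ready={G} → run G
t=30: ready={G} → run G
t=31: (idle)
t=32: (idle)
t=33: (idle)
t=34: (idle)
t=35: (idle)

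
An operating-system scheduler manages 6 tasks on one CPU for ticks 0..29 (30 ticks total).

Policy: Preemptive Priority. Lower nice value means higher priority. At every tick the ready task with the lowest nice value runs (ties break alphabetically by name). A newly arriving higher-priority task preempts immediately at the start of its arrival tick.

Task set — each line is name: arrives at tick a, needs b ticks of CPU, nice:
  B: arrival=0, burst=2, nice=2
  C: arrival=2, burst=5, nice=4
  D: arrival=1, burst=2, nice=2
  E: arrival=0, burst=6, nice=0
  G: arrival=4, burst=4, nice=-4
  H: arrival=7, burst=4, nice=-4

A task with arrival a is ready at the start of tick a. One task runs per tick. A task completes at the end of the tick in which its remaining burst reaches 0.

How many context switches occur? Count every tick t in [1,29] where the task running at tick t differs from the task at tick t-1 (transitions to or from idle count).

t=0: ready={B,E} → run E
t=1: ready={B,D,E} → run E
t=2: ready={B,C,D,E} → run E
t=3: ready={B,C,D,E} → run E
t=4: ready={B,C,D,E,G} → run G
t=5: ready={B,C,D,E,G} → run G
t=6: ready={B,C,D,E,G} → run G
t=7: ready={B,C,D,E,G,H} → run G
t=8: ready={B,C,D,E,H} → run H
t=9: ready={B,C,D,E,H} → run H
t=10: ready={B,C,D,E,H} → run H
t=11: ready={B,C,D,E,H} → run H
t=12: ready={B,C,D,E} → run E
t=13: ready={B,C,D,E} → run E
t=14: ready={B,C,D} → run B
t=15: ready={B,C,D} → run B
t=16: ready={C,D} → run D
t=17: ready={C,D} → run D
t=18: ready={C} → run C
t=19: ready={C} → run C
t=20: ready={C} → run C
t=21: ready={C} → run C
t=22: ready={C} → run C
t=23: (idle)
t=24: (idle)
t=25: (idle)
t=26: (idle)
t=27: (idle)
t=28: (idle)
t=29: (idle)

context switches = 7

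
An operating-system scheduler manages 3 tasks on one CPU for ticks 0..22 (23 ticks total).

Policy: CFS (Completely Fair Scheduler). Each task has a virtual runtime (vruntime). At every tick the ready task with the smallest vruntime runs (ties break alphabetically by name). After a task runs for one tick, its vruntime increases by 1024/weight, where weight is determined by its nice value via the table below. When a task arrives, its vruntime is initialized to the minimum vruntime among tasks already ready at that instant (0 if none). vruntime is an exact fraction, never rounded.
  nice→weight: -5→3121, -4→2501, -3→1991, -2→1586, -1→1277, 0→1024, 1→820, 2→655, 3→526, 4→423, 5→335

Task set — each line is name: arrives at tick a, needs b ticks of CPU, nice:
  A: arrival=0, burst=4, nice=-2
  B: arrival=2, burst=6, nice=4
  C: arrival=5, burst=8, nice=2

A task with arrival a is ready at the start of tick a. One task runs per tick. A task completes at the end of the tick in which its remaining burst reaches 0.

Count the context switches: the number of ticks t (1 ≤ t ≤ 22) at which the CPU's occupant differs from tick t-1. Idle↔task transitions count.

t=0: vr[A=0] → run A
t=1: vr[A=512/793] → run A
t=2: vr[A=1024/793 B=1024/793] → run A
t=3: vr[A=1536/793 B=1024/793] → run B
t=4: vr[A=1536/793 B=1245184/335439] → run A
t=5: vr[B=1245184/335439 C=1245184/335439] → run B
t=6: vr[B=2057216/335439 C=1245184/335439] → run C
t=7: vr[B=2057216/335439 C=1159085056/219712545] → run C
t=8: vr[B=2057216/335439 C=1502574592/219712545] → run B
t=9: vr[B=956416/111813 C=1502574592/219712545] → run C
t=10: vr[B=956416/111813 C=1846064128/219712545] → run C
t=11: vr[B=956416/111813 C=2189553664/219712545] → run B
t=12: vr[B=3681280/335439 C=2189553664/219712545] → run C
t=13: vr[B=3681280/335439 C=506608640/43942509] → run B
t=14: vr[B=4493312/335439 C=506608640/43942509] → run C
t=15: vr[B=4493312/335439 C=2876532736/219712545] → run C
t=16: vr[B=4493312/335439 C=3220022272/219712545] → run B
t=17: vr[C=3220022272/219712545] → run C
t=18: (idle)
t=19: (idle)
t=20: (idle)
t=21: (idle)
t=22: (idle)

context switches = 13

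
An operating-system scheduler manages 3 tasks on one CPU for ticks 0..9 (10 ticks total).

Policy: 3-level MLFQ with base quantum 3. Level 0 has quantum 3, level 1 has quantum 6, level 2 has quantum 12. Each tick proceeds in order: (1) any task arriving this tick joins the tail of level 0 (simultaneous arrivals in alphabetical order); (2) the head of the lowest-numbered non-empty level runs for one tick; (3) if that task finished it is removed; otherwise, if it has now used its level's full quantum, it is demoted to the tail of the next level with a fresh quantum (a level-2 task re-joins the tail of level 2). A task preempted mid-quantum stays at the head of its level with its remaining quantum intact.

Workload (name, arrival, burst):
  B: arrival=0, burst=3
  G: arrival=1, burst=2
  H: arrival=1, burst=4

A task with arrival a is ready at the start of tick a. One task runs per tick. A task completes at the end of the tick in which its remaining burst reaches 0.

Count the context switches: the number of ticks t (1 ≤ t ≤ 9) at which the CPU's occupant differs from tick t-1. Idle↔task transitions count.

t=0: L0/L1/L2 = B/-/- → run B
t=1: L0/L1/L2 = BGH/-/- → run B
t=2: L0/L1/L2 = BGH/-/- → run B
t=3: L0/L1/L2 = GH/-/- → run G
t=4: L0/L1/L2 = GH/-/- → run G
t=5: L0/L1/L2 = H/-/- → run H
t=6: L0/L1/L2 = H/-/- → run H
t=7: L0/L1/L2 = H/-/- → run H
t=8: L0/L1/L2 = -/H/- → run H
t=9: (idle)

context switches = 3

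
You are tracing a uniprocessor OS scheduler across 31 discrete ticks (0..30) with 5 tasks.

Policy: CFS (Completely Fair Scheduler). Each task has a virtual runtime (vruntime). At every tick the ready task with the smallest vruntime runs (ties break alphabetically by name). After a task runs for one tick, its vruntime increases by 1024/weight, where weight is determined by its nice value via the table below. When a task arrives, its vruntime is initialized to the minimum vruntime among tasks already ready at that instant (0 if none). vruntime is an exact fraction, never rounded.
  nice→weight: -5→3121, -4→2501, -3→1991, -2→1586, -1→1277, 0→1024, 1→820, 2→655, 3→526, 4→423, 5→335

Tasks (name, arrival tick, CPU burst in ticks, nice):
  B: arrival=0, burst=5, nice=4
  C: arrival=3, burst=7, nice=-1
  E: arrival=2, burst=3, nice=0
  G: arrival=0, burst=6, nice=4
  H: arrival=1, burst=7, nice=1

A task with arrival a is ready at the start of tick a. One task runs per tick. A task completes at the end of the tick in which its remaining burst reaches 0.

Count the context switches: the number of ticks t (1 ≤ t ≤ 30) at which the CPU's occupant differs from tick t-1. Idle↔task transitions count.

t=0: vr[B=0 G=0] → run B
t=1: vr[B=1024/423 G=0 H=0] → run G
t=2: vr[B=1024/423 E=0 G=1024/423 H=0] → run E
t=3: vr[B=1024/423 C=0 E=1 G=1024/423 H=0] → run C
t=4: vr[B=1024/423 C=1024/1277 E=1 G=1024/423 H=0] → run H
t=5: vr[B=1024/423 C=1024/1277 E=1 G=1024/423 H=256/205] → run C
t=6: vr[B=1024/423 C=2048/1277 E=1 G=1024/423 H=256/205] → run E
t=7: vr[B=1024/423 C=2048/1277 E=2 G=1024/423 H=256/205] → run H
t=8: vr[B=1024/423 C=2048/1277 E=2 G=1024/423 H=512/205] → run C
t=9: vr[B=1024/423 C=3072/1277 E=2 G=1024/423 H=512/205] → run E
t=10: vr[B=1024/423 C=3072/1277 G=1024/423 H=512/205] → run C
t=11: vr[B=1024/423 C=4096/1277 G=1024/423 H=512/205] → run B
t=12: vr[B=2048/423 C=4096/1277 G=1024/423 H=512/205] → run G
t=13: vr[B=2048/423 C=4096/1277 G=2048/423 H=512/205] → run H
t=14: vr[B=2048/423 C=4096/1277 G=2048/423 H=768/205] → run C
t=15: vr[B=2048/423 C=5120/1277 G=2048/423 H=768/205] → run H
t=16: vr[B=2048/423 C=5120/1277 G=2048/423 H=1024/205] → run C
t=17: vr[B=2048/423 C=6144/1277 G=2048/423 H=1024/205] → run C
t=18: vr[B=2048/423 G=2048/423 H=1024/205] → run B
t=19: vr[B=1024/141 G=2048/423 H=1024/205] → run G
t=20: vr[B=1024/141 G=1024/141 H=1024/205] → run H
t=21: vr[B=1024/141 G=1024/141 H=256/41] → run H
t=22: vr[B=1024/141 G=1024/141 H=1536/205] → run B
t=23: vr[B=4096/423 G=1024/141 H=1536/205] → run G
t=24: vr[B=4096/423 G=4096/423 H=1536/205] → run H
t=25: vr[B=4096/423 G=4096/423] → run B
t=26: vr[G=4096/423] → run G
t=27: vr[G=5120/423] → run G
t=28: (idle)
t=29: (idle)
t=30: (idle)

context switches = 25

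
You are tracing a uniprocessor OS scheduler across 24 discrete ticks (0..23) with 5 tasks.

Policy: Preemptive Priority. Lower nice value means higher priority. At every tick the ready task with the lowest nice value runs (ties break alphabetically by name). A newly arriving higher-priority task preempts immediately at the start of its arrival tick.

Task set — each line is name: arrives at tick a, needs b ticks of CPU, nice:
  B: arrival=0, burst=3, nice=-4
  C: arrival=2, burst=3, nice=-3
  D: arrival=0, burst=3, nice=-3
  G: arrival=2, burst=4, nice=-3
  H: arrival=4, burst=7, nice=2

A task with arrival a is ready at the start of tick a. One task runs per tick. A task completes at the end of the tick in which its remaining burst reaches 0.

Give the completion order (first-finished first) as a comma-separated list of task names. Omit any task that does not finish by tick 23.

t=0: ready={B,D} → run B
t=1: ready={B,D} → run B
t=2: ready={B,C,D,G} → run B
t=3: ready={C,D,G} → run C
t=4: ready={C,D,G,H} → run C
t=5: ready={C,D,G,H} → run C
t=6: ready={D,G,H} → run D
t=7: ready={D,G,H} → run D
t=8: ready={D,G,H} → run D
t=9: ready={G,H} → run G
t=10: ready={G,H} → run G
t=11: ready={G,H} → run G
t=12: ready={G,H} → run G
t=13: ready={H} → run H
t=14: ready={H} → run H
t=15: ready={H} → run H
t=16: ready={H} → run H
t=17: ready={H} → run H
t=18: ready={H} → run H
t=19: ready={H} → run H
t=20: (idle)
t=21: (idle)
t=22: (idle)
t=23: (idle)

completion order = B, C, D, G, H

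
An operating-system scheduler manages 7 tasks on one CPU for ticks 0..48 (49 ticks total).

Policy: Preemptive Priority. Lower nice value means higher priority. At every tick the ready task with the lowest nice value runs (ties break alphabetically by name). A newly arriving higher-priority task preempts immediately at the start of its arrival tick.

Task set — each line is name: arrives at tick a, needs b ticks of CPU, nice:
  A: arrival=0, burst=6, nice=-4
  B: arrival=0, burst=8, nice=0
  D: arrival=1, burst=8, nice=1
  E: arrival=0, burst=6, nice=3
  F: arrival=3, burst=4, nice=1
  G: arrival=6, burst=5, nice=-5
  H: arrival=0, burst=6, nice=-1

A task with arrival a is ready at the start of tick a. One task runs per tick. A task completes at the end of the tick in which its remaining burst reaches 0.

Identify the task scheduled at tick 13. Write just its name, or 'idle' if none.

t=0: ready={A,B,E,H} → run A
t=1: ready={A,B,D,E,H} → run A
t=2: ready={A,B,D,E,H} → run A
t=3: ready={A,B,D,E,F,H} → run A
t=4: ready={A,B,D,E,F,H} → run A
t=5: ready={A,B,D,E,F,H} → run A
t=6: ready={B,D,E,F,G,H} → run G
t=7: ready={B,D,E,F,G,H} → run G
t=8: ready={B,D,E,F,G,H} → run G
t=9: ready={B,D,E,F,G,H} → run G
t=10: ready={B,D,E,F,G,H} → run G
t=11: ready={B,D,E,F,H} → run H
t=12: ready={B,D,E,F,H} → run H
t=13: ready={B,D,E,F,H} → run H
t=14: ready={B,D,E,F,H} → run H
t=15: ready={B,D,E,F,H} → run H
t=16: ready={B,D,E,F,H} → run H
t=17: ready={B,D,E,F} → run B
t=18: ready={B,D,E,F} → run B
t=19: ready={B,D,E,F} → run B
t=20: ready={B,D,E,F} → run B
t=21: ready={B,D,E,F} → run B
t=22: ready={B,D,E,F} → run B
t=23: ready={B,D,E,F} → run B
t=24: ready={B,D,E,F} → run B
t=25: ready={D,E,F} → run D
t=26: ready={D,E,F} → run D
t=27: ready={D,E,F} → run D
t=28: ready={D,E,F} → run D
t=29: ready={D,E,F} → run D
t=30: ready={D,E,F} → run D
t=31: ready={D,E,F} → run D
t=32: ready={D,E,F} → run D
t=33: ready={E,F} → run F
t=34: ready={E,F} → run F
t=35: ready={E,F} → run F
t=36: ready={E,F} → run F
t=37: ready={E} → run E
t=38: ready={E} → run E
t=39: ready={E} → run E
t=40: ready={E} → run E
t=41: ready={E} → run E
t=42: ready={E} → run E
t=43: (idle)
t=44: (idle)
t=45: (idle)
t=46: (idle)
t=47: (idle)
t=48: (idle)

running at tick 13 = H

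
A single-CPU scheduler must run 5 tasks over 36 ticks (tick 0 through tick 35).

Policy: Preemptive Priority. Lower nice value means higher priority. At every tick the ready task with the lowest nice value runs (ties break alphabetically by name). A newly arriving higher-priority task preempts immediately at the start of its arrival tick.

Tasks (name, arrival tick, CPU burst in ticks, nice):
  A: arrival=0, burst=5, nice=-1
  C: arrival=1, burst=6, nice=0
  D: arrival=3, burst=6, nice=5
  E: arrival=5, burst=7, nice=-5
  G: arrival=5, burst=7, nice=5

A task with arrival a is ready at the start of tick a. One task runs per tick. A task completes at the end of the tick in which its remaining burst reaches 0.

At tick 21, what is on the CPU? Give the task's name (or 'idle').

t=0: ready={A} → run A
t=1: ready={A,C} → run A
t=2: ready={A,C} → run A
t=3: ready={A,C,D} → run A
t=4: ready={A,C,D} → run A
t=5: ready={C,D,E,G} → run E
t=6: ready={C,D,E,G} → run E
t=7: ready={C,D,E,G} → run E
t=8: ready={C,D,E,G} → run E
t=9: ready={C,D,E,G} → run E
t=10: ready={C,D,E,G} → run E
t=11: ready={C,D,E,G} → run E
t=12: ready={C,D,G} → run C
t=13: ready={C,D,G} → run C
t=14: ready={C,D,G} → run C
t=15: ready={C,D,G} → run C
t=16: ready={C,D,G} → run C
t=17: ready={C,D,G} → run C
t=18: ready={D,G} → run D
t=19: ready={D,G} → run D
t=20: ready={D,G} → run D
t=21: ready={D,G} → run D
t=22: ready={D,G} → run D
t=23: ready={D,G} → run D
t=24: ready={G} → run G
t=25: ready={G} → run G
t=26: ready={G} → run G
t=27: ready={G} → run G
t=28: ready={G} → run G
t=29: ready={G} → run G
t=30: ready={G} → run G
t=31: (idle)
t=32: (idle)
t=33: (idle)
t=34: (idle)
t=35: (idle)

running at tick 21 = D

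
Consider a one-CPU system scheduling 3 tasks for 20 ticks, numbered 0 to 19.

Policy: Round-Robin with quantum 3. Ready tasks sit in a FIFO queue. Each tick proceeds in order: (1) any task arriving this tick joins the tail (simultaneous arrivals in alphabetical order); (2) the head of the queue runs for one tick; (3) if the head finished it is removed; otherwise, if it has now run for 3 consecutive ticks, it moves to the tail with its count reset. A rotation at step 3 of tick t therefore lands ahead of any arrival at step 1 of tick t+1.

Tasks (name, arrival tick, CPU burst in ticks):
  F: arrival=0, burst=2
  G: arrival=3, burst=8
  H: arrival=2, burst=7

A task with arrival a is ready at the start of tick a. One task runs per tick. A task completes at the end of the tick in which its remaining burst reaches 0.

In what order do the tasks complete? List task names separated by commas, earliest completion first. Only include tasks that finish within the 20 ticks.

t=0: queue=[F] q_used=0 → run F
t=1: queue=[F] q_used=1 → run F
t=2: queue=[H] q_used=0 → run H
t=3: queue=[H,G] q_used=1 → run H
t=4: queue=[H,G] q_used=2 → run H
t=5: queue=[G,H] q_used=0 → run G
t=6: queue=[G,H] q_used=1 → run G
t=7: queue=[G,H] q_used=2 → run G
t=8: queue=[H,G] q_used=0 → run H
t=9: queue=[H,G] q_used=1 → run H
t=10: queue=[H,G] q_used=2 → run H
t=11: queue=[G,H] q_used=0 → run G
t=12: queue=[G,H] q_used=1 → run G
t=13: queue=[G,H] q_used=2 → run G
t=14: queue=[H,G] q_used=0 → run H
t=15: queue=[G] q_used=0 → run G
t=16: queue=[G] q_used=1 → run G
t=17: (idle)
t=18: (idle)
t=19: (idle)

completion order = F, H, G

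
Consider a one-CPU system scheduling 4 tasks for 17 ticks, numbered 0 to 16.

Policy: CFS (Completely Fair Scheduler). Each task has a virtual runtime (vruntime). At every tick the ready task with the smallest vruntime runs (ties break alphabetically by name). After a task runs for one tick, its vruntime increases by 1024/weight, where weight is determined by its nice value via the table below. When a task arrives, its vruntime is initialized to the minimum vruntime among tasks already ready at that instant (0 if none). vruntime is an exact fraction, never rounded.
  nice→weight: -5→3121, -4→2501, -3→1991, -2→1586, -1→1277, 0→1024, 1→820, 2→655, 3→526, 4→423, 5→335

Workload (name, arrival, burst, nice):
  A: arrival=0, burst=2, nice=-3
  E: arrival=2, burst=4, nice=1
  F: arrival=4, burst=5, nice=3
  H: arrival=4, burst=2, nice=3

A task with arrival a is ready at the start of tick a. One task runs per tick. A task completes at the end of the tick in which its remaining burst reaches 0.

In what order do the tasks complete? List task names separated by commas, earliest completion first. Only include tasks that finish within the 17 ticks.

t=0: vr[A=0] → run A
t=1: vr[A=1024/1991] → run A
t=2: vr[E=0] → run E
t=3: vr[E=256/205] → run E
t=4: vr[E=512/205 F=512/205 H=512/205] → run E
t=5: vr[E=768/205 F=512/205 H=512/205] → run F
t=6: vr[E=768/205 F=239616/53915 H=512/205] → run H
t=7: vr[E=768/205 F=239616/53915 H=239616/53915] → run E
t=8: vr[F=239616/53915 H=239616/53915] → run F
t=9: vr[F=344576/53915 H=239616/53915] → run H
t=10: vr[F=344576/53915] → run F
t=11: vr[F=449536/53915] → run F
t=12: vr[F=554496/53915] → run F
t=13: (idle)
t=14: (idle)
t=15: (idle)
t=16: (idle)

completion order = A, E, H, F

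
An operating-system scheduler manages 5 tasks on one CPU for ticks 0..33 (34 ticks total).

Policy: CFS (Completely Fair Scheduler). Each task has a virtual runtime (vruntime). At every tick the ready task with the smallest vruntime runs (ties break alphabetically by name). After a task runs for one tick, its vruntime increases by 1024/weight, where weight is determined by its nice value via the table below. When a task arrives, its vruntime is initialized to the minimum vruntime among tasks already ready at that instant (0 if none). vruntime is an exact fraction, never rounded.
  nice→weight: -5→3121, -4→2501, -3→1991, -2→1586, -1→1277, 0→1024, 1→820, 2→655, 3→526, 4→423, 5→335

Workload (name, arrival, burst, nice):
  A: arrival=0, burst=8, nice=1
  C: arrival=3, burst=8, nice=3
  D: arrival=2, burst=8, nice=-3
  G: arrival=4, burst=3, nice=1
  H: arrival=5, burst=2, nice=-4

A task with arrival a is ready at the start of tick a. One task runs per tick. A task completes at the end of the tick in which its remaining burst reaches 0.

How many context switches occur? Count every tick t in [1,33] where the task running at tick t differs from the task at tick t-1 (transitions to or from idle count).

context switches = 20

t=0: vr[A=0] → run A
t=1: vr[A=256/205] → run A
t=2: vr[A=512/205 D=512/205] → run A
t=3: vr[A=768/205 C=512/205 D=512/205] → run C
t=4: vr[A=768/205 C=239616/53915 D=512/205 G=512/205] → run D
t=5: vr[A=768/205 C=239616/53915 D=1229312/408155 G=512/205 H=512/205] → run G
t=6: vr[A=768/205 C=239616/53915 D=1229312/408155 G=768/205 H=512/205] → run H
t=7: vr[A=768/205 C=239616/53915 D=1229312/408155 G=768/205 H=36352/12505] → run H
t=8: vr[A=768/205 C=239616/53915 D=1229312/408155 G=768/205] → run D
t=9: vr[A=768/205 C=239616/53915 D=1439232/408155 G=768/205] → run D
t=10: vr[A=768/205 C=239616/53915 D=1649152/408155 G=768/205] → run A
t=11: vr[A=1024/205 C=239616/53915 D=1649152/408155 G=768/205] → run G
t=12: vr[A=1024/205 C=239616/53915 D=1649152/408155 G=1024/205] → run D
t=13: vr[A=1024/205 C=239616/53915 D=1859072/408155 G=1024/205] → run C
t=14: vr[A=1024/205 C=344576/53915 D=1859072/408155 G=1024/205] → run D
t=15: vr[A=1024/205 C=344576/53915 D=2068992/408155 G=1024/205] → run A
t=16: vr[A=256/41 C=344576/53915 D=2068992/408155 G=1024/205] → run G
t=17: vr[A=256/41 C=344576/53915 D=2068992/408155] → run D
t=18: vr[A=256/41 C=344576/53915 D=2278912/408155] → run D
t=19: vr[A=256/41 C=344576/53915 D=2488832/408155] → run D
t=20: vr[A=256/41 C=344576/53915] → run A
t=21: vr[A=1536/205 C=344576/53915] → run C
t=22: vr[A=1536/205 C=449536/53915] → run A
t=23: vr[A=1792/205 C=449536/53915] → run C
t=24: vr[A=1792/205 C=554496/53915] → run A
t=25: vr[C=554496/53915] → run C
t=26: vr[C=659456/53915] → run C
t=27: vr[C=764416/53915] → run C
t=28: vr[C=869376/53915] → run C
t=29: (idle)
t=30: (idle)
t=31: (idle)
t=32: (idle)
t=33: (idle)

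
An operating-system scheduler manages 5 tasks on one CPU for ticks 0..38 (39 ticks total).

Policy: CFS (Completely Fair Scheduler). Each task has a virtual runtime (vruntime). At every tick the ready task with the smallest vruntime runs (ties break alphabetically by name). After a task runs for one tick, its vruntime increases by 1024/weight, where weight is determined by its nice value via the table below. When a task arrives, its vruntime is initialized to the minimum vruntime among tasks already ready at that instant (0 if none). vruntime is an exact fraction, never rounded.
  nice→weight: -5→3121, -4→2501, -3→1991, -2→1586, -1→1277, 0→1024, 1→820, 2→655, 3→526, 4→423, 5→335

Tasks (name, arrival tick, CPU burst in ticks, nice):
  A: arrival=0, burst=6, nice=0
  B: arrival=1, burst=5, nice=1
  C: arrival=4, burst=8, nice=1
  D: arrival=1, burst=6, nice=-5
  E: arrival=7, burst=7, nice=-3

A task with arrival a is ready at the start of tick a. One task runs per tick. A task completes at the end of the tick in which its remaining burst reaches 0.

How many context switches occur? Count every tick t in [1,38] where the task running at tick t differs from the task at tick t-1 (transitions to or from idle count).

context switches = 25

t=0: vr[A=0] → run A
t=1: vr[A=1 B=1 D=1] → run A
t=2: vr[A=2 B=1 D=1] → run B
t=3: vr[A=2 B=461/205 D=1] → run D
t=4: vr[A=2 B=461/205 C=4145/3121 D=4145/3121] → run C
t=5: vr[A=2 B=461/205 C=1648701/639805 D=4145/3121] → run D
t=6: vr[A=2 B=461/205 C=1648701/639805 D=5169/3121] → run D
t=7: vr[A=2 B=461/205 C=1648701/639805 D=6193/3121 E=6193/3121] → run D
t=8: vr[A=2 B=461/205 C=1648701/639805 D=7217/3121 E=6193/3121] → run E
t=9: vr[A=2 B=461/205 C=1648701/639805 D=7217/3121 E=15526167/6213911] → run A
t=10: vr[A=3 B=461/205 C=1648701/639805 D=7217/3121 E=15526167/6213911] → run B
t=11: vr[A=3 B=717/205 C=1648701/639805 D=7217/3121 E=15526167/6213911] → run D
t=12: vr[A=3 B=717/205 C=1648701/639805 D=8241/3121 E=15526167/6213911] → run E
t=13: vr[A=3 B=717/205 C=1648701/639805 D=8241/3121 E=18722071/6213911] → run C
t=14: vr[A=3 B=717/205 C=2447677/639805 D=8241/3121 E=18722071/6213911] → run D
t=15: vr[A=3 B=717/205 C=2447677/639805 E=18722071/6213911] → run A
t=16: vr[A=4 B=717/205 C=2447677/639805 E=18722071/6213911] → run E
t=17: vr[A=4 B=717/205 C=2447677/639805 E=21917975/6213911] → run B
t=18: vr[A=4 B=973/205 C=2447677/639805 E=21917975/6213911] → run E
t=19: vr[A=4 B=973/205 C=2447677/639805 E=25113879/6213911] → run C
t=20: vr[A=4 B=973/205 C=3246653/639805 E=25113879/6213911] → run A
t=21: vr[A=5 B=973/205 C=3246653/639805 E=25113879/6213911] → run E
t=22: vr[A=5 B=973/205 C=3246653/639805 E=28309783/6213911] → run E
t=23: vr[A=5 B=973/205 C=3246653/639805 E=31505687/6213911] → run B
t=24: vr[A=5 B=1229/205 C=3246653/639805 E=31505687/6213911] → run A
t=25: vr[B=1229/205 C=3246653/639805 E=31505687/6213911] → run E
t=26: vr[B=1229/205 C=3246653/639805] → run C
t=27: vr[B=1229/205 C=4045629/639805] → run B
t=28: vr[C=4045629/639805] → run C
t=29: vr[C=968921/127961] → run C
t=30: vr[C=5643581/639805] → run C
t=31: vr[C=6442557/639805] → run C
t=32: (idle)
t=33: (idle)
t=34: (idle)
t=35: (idle)
t=36: (idle)
t=37: (idle)
t=38: (idle)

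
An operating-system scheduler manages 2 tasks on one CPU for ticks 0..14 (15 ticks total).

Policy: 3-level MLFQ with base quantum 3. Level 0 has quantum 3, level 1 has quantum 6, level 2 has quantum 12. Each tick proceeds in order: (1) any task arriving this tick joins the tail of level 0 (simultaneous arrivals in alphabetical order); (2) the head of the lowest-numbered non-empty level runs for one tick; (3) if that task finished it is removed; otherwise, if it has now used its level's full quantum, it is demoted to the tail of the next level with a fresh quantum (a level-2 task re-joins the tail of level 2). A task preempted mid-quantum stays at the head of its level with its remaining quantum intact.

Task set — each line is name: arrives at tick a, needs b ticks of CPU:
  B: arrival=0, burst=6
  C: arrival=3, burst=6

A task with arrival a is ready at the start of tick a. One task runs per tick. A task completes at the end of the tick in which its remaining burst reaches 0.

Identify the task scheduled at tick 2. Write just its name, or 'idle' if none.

running at tick 2 = B

t=0: L0/L1/L2 = B/-/- → run B
t=1: L0/L1/L2 = B/-/- → run B
t=2: L0/L1/L2 = B/-/- → run B
t=3: L0/L1/L2 = C/B/- → run C
t=4: L0/L1/L2 = C/B/- → run C
t=5: L0/L1/L2 = C/B/- → run C
t=6: L0/L1/L2 = -/BC/- → run B
t=7: L0/L1/L2 = -/BC/- → run B
t=8: L0/L1/L2 = -/BC/- → run B
t=9: L0/L1/L2 = -/C/- → run C
t=10: L0/L1/L2 = -/C/- → run C
t=11: L0/L1/L2 = -/C/- → run C
t=12: (idle)
t=13: (idle)
t=14: (idle)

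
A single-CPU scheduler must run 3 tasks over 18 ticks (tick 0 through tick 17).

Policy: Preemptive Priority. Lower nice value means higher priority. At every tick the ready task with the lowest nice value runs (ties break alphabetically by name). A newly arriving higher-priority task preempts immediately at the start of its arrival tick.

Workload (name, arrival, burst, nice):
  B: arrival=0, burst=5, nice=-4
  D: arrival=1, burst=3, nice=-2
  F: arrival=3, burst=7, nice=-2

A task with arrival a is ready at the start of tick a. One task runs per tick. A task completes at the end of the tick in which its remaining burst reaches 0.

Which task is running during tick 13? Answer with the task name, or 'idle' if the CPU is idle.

running at tick 13 = F

t=0: ready={B} → run B
t=1: ready={B,D} → run B
t=2: ready={B,D} → run B
t=3: ready={B,D,F} → run B
t=4: ready={B,D,F} → run B
t=5: ready={D,F} → run D
t=6: ready={D,F} → run D
t=7: ready={D,F} → run D
t=8: ready={F} → run F
t=9: ready={F} → run F
t=10: ready={F} → run F
t=11: ready={F} → run F
t=12: ready={F} → run F
t=13: ready={F} → run F
t=14: ready={F} → run F
t=15: (idle)
t=16: (idle)
t=17: (idle)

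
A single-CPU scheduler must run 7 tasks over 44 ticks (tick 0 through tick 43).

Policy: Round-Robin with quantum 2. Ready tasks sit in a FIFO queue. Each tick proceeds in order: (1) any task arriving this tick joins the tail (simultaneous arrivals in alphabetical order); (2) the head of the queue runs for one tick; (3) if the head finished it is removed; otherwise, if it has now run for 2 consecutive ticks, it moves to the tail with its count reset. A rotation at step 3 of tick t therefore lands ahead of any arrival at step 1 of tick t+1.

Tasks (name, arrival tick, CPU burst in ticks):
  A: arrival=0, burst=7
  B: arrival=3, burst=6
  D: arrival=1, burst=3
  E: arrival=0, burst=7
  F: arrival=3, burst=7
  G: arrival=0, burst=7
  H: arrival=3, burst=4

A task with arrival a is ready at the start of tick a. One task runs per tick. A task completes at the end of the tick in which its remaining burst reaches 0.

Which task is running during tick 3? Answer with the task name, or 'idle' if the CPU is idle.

running at tick 3 = E

t=0: queue=[A,E,G] q_used=0 → run A
t=1: queue=[A,E,G,D] q_used=1 → run A
t=2: queue=[E,G,D,A] q_used=0 → run E
t=3: queue=[E,G,D,A,B,F,H] q_used=1 → run E
t=4: queue=[G,D,A,B,F,H,E] q_used=0 → run G
t=5: queue=[G,D,A,B,F,H,E] q_used=1 → run G
t=6: queue=[D,A,B,F,H,E,G] q_used=0 → run D
t=7: queue=[D,A,B,F,H,E,G] q_used=1 → run D
t=8: queue=[A,B,F,H,E,G,D] q_used=0 → run A
t=9: queue=[A,B,F,H,E,G,D] q_used=1 → run A
t=10: queue=[B,F,H,E,G,D,A] q_used=0 → run B
t=11: queue=[B,F,H,E,G,D,A] q_used=1 → run B
t=12: queue=[F,H,E,G,D,A,B] q_used=0 → run F
t=13: queue=[F,H,E,G,D,A,B] q_used=1 → run F
t=14: queue=[H,E,G,D,A,B,F] q_used=0 → run H
t=15: queue=[H,E,G,D,A,B,F] q_used=1 → run H
t=16: queue=[E,G,D,A,B,F,H] q_used=0 → run E
t=17: queue=[E,G,D,A,B,F,H] q_used=1 → run E
t=18: queue=[G,D,A,B,F,H,E] q_used=0 → run G
t=19: queue=[G,D,A,B,F,H,E] q_used=1 → run G
t=20: queue=[D,A,B,F,H,E,G] q_used=0 → run D
t=21: queue=[A,B,F,H,E,G] q_used=0 → run A
t=22: queue=[A,B,F,H,E,G] q_used=1 → run A
t=23: queue=[B,F,H,E,G,A] q_used=0 → run B
t=24: queue=[B,F,H,E,G,A] q_used=1 → run B
t=25: queue=[F,H,E,G,A,B] q_used=0 → run F
t=26: queue=[F,H,E,G,A,B] q_used=1 → run F
t=27: queue=[H,E,G,A,B,F] q_used=0 → run H
t=28: queue=[H,E,G,A,B,F] q_used=1 → run H
t=29: queue=[E,G,A,B,F] q_used=0 → run E
t=30: queue=[E,G,A,B,F] q_used=1 → run E
t=31: queue=[G,A,B,F,E] q_used=0 → run G
t=32: queue=[G,A,B,F,E] q_used=1 → run G
t=33: queue=[A,B,F,E,G] q_used=0 → run A
t=34: queue=[B,F,E,G] q_used=0 → run B
t=35: queue=[B,F,E,G] q_used=1 → run B
t=36: queue=[F,E,G] q_used=0 → run F
t=37: queue=[F,E,G] q_used=1 → run F
t=38: queue=[E,G,F] q_used=0 → run E
t=39: queue=[G,F] q_used=0 → run G
t=40: queue=[F] q_used=0 → run F
t=41: (idle)
t=42: (idle)
t=43: (idle)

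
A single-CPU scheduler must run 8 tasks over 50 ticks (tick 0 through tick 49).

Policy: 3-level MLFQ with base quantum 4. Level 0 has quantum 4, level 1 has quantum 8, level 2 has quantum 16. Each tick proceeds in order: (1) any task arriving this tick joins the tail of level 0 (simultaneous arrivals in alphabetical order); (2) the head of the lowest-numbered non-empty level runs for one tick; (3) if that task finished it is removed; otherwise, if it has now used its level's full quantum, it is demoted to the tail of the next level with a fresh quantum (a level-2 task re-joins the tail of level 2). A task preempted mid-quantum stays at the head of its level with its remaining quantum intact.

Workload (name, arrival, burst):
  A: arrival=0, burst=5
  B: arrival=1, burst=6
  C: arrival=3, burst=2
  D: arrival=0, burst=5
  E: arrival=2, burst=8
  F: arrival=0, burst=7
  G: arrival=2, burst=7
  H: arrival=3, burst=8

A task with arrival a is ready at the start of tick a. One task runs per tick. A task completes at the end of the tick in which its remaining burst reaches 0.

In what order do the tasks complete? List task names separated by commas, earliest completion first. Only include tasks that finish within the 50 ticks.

t=0: L0/L1/L2 = ADF/-/- → run A
t=1: L0/L1/L2 = ADFB/-/- → run A
t=2: L0/L1/L2 = ADFBEG/-/- → run A
t=3: L0/L1/L2 = ADFBEGCH/-/- → run A
t=4: L0/L1/L2 = DFBEGCH/A/- → run D
t=5: L0/L1/L2 = DFBEGCH/A/- → run D
t=6: L0/L1/L2 = DFBEGCH/A/- → run D
t=7: L0/L1/L2 = DFBEGCH/A/- → run D
t=8: L0/L1/L2 = FBEGCH/AD/- → run F
t=9: L0/L1/L2 = FBEGCH/AD/- → run F
t=10: L0/L1/L2 = FBEGCH/AD/- → run F
t=11: L0/L1/L2 = FBEGCH/AD/- → run F
t=12: L0/L1/L2 = BEGCH/ADF/- → run B
t=13: L0/L1/L2 = BEGCH/ADF/- → run B
t=14: L0/L1/L2 = BEGCH/ADF/- → run B
t=15: L0/L1/L2 = BEGCH/ADF/- → run B
t=16: L0/L1/L2 = EGCH/ADFB/- → run E
t=17: L0/L1/L2 = EGCH/ADFB/- → run E
t=18: L0/L1/L2 = EGCH/ADFB/- → run E
t=19: L0/L1/L2 = EGCH/ADFB/- → run E
t=20: L0/L1/L2 = GCH/ADFBE/- → run G
t=21: L0/L1/L2 = GCH/ADFBE/- → run G
t=22: L0/L1/L2 = GCH/ADFBE/- → run G
t=23: L0/L1/L2 = GCH/ADFBE/- → run G
t=24: L0/L1/L2 = CH/ADFBEG/- → run C
t=25: L0/L1/L2 = CH/ADFBEG/- → run C
t=26: L0/L1/L2 = H/ADFBEG/- → run H
t=27: L0/L1/L2 = H/ADFBEG/- → run H
t=28: L0/L1/L2 = H/ADFBEG/- → run H
t=29: L0/L1/L2 = H/ADFBEG/- → run H
t=30: L0/L1/L2 = -/ADFBEGH/- → run A
t=31: L0/L1/L2 = -/DFBEGH/- → run D
t=32: L0/L1/L2 = -/FBEGH/- → run F
t=33: L0/L1/L2 = -/FBEGH/- → run F
t=34: L0/L1/L2 = -/FBEGH/- → run F
t=35: L0/L1/L2 = -/BEGH/- → run B
t=36: L0/L1/L2 = -/BEGH/- → run B
t=37: L0/L1/L2 = -/EGH/- → run E
t=38: L0/L1/L2 = -/EGH/- → run E
t=39: L0/L1/L2 = -/EGH/- → run E
t=40: L0/L1/L2 = -/EGH/- → run E
t=41: L0/L1/L2 = -/GH/- → run G
t=42: L0/L1/L2 = -/GH/- → run G
t=43: L0/L1/L2 = -/GH/- → run G
t=44: L0/L1/L2 = -/H/- → run H
t=45: L0/L1/L2 = -/H/- → run H
t=46: L0/L1/L2 = -/H/- → run H
t=47: L0/L1/L2 = -/H/- → run H
t=48: (idle)
t=49: (idle)

completion order = C, A, D, F, B, E, G, H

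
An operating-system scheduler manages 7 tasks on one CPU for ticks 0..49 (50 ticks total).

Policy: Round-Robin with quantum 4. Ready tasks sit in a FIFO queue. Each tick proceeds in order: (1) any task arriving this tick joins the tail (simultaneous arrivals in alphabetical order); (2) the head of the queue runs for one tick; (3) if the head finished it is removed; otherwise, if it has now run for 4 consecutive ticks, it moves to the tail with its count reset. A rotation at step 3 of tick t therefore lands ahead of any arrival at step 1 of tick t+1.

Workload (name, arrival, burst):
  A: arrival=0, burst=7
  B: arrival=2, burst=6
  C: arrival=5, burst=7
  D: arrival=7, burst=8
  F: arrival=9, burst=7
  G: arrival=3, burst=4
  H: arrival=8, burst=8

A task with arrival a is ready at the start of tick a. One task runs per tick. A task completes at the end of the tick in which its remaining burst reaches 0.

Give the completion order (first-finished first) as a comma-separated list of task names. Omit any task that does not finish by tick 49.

completion order = G, A, B, C, D, H, F

t=0: queue=[A] q_used=0 → run A
t=1: queue=[A] q_used=1 → run A
t=2: queue=[A,B] q_used=2 → run A
t=3: queue=[A,B,G] q_used=3 → run A
t=4: queue=[B,G,A] q_used=0 → run B
t=5: queue=[B,G,A,C] q_used=1 → run B
t=6: queue=[B,G,A,C] q_used=2 → run B
t=7: queue=[B,G,A,C,D] q_used=3 → run B
t=8: queue=[G,A,C,D,B,H] q_used=0 → run G
t=9: queue=[G,A,C,D,B,H,F] q_used=1 → run G
t=10: queue=[G,A,C,D,B,H,F] q_used=2 → run G
t=11: queue=[G,A,C,D,B,H,F] q_used=3 → run G
t=12: queue=[A,C,D,B,H,F] q_used=0 → run A
t=13: queue=[A,C,D,B,H,F] q_used=1 → run A
t=14: queue=[A,C,D,B,H,F] q_used=2 → run A
t=15: queue=[C,D,B,H,F] q_used=0 → run C
t=16: queue=[C,D,B,H,F] q_used=1 → run C
t=17: queue=[C,D,B,H,F] q_used=2 → run C
t=18: queue=[C,D,B,H,F] q_used=3 → run C
t=19: queue=[D,B,H,F,C] q_used=0 → run D
t=20: queue=[D,B,H,F,C] q_used=1 → run D
t=21: queue=[D,B,H,F,C] q_used=2 → run D
t=22: queue=[D,B,H,F,C] q_used=3 → run D
t=23: queue=[B,H,F,C,D] q_used=0 → run B
t=24: queue=[B,H,F,C,D] q_used=1 → run B
t=25: queue=[H,F,C,D] q_used=0 → run H
t=26: queue=[H,F,C,D] q_used=1 → run H
t=27: queue=[H,F,C,D] q_used=2 → run H
t=28: queue=[H,F,C,D] q_used=3 → run H
t=29: queue=[F,C,D,H] q_used=0 → run F
t=30: queue=[F,C,D,H] q_used=1 → run F
t=31: queue=[F,C,D,H] q_used=2 → run F
t=32: queue=[F,C,D,H] q_used=3 → run F
t=33: queue=[C,D,H,F] q_used=0 → run C
t=34: queue=[C,D,H,F] q_used=1 → run C
t=35: queue=[C,D,H,F] q_used=2 → run C
t=36: queue=[D,H,F] q_used=0 → run D
t=37: queue=[D,H,F] q_used=1 → run D
t=38: queue=[D,H,F] q_used=2 → run D
t=39: queue=[D,H,F] q_used=3 → run D
t=40: queue=[H,F] q_used=0 → run H
t=41: queue=[H,F] q_used=1 → run H
t=42: queue=[H,F] q_used=2 → run H
t=43: queue=[H,F] q_used=3 → run H
t=44: queue=[F] q_used=0 → run F
t=45: queue=[F] q_used=1 → run F
t=46: queue=[F] q_used=2 → run F
t=47: (idle)
t=48: (idle)
t=49: (idle)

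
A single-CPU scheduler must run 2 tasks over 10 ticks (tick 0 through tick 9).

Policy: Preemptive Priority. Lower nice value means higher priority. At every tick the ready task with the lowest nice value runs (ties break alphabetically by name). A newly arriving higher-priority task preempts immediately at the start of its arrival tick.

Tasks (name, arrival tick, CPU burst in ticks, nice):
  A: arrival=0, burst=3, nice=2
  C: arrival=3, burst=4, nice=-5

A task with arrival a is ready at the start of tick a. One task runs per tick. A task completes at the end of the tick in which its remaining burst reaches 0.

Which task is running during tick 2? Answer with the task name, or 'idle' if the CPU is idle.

t=0: ready={A} → run A
t=1: ready={A} → run A
t=2: ready={A} → run A
t=3: ready={C} → run C
t=4: ready={C} → run C
t=5: ready={C} → run C
t=6: ready={C} → run C
t=7: (idle)
t=8: (idle)
t=9: (idle)

running at tick 2 = A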